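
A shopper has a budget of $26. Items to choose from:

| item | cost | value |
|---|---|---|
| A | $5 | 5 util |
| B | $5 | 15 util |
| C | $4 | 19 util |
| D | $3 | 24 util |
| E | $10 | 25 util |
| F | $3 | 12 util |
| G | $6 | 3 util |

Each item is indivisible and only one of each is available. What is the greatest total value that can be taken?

Check high-value combinations within $26:
- B+C+D+E+F: cost 5+4+3+10+3=25, value 15+19+24+25+12=95
- A+C+D+E+F: cost 5+4+3+10+3=25, value 5+19+24+25+12=85
- B+C+D+E: cost 5+4+3+10=22, value 15+19+24+25=83
- C+D+E+F+G: cost 4+3+10+3+6=26, value 19+24+25+12+3=83
- A+B+D+E+F: cost 5+5+3+10+3=26, value 5+15+24+25+12=81
Best: 95 util.

95 util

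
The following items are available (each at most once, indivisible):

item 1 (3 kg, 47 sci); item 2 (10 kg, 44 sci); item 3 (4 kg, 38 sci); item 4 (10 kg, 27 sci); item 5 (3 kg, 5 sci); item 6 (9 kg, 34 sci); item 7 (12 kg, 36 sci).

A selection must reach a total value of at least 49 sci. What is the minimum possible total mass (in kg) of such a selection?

Subsets with value ≥ 49, sorted by total mass:
- item 1+item 5: mass 6, value 52
- item 1+item 3: mass 7, value 85
Minimum mass: 6 kg.

6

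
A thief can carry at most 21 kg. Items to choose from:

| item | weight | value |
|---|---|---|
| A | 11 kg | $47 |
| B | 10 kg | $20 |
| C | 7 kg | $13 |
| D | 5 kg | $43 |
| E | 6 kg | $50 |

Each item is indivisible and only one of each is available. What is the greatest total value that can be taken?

$113

This is a 0/1 knapsack; check combinations near the capacity.
- B+D+E: weight 10+5+6=21, value 20+43+50=113
- C+D+E: weight 7+5+6=18, value 13+43+50=106
- A+E: weight 11+6=17, value 47+50=97
- D+E: weight 5+6=11, value 43+50=93
- A+D: weight 11+5=16, value 47+43=90
Best: $113.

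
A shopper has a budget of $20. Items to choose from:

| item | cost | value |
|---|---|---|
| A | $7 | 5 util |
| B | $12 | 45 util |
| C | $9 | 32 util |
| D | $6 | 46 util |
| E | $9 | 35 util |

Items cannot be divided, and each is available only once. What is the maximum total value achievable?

Check high-value combinations within $20:
- B+D: cost 12+6=18, value 45+46=91
- D+E: cost 6+9=15, value 46+35=81
- C+D: cost 9+6=15, value 32+46=78
Best: 91 util.

91 util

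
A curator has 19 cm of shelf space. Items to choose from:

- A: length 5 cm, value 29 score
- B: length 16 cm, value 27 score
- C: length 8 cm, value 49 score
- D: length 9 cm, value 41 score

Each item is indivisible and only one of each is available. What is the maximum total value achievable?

90 score

Check high-value combinations within 19 cm:
- C+D: length 8+9=17, value 49+41=90
- A+C: length 5+8=13, value 29+49=78
- A+D: length 5+9=14, value 29+41=70
- C: length 8, value 49
- D: length 9, value 41
Best: 90 score.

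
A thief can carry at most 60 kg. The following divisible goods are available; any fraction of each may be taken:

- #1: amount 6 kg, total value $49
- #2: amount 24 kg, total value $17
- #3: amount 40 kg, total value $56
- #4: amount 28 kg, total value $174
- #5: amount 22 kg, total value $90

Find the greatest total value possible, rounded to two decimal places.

318.60

Take in order of value per unit:
- #1 (49/6 per unit): all 6 → value 49, running total 49.00
- #4 (174/28 per unit): all 28 → value 174, running total 223.00
- #5 (90/22 per unit): all 22 → value 90, running total 313.00
- #3 (56/40 per unit): 4 of 40 → value 4×56/40 = 5.6000, running total 318.60
Total 318.60.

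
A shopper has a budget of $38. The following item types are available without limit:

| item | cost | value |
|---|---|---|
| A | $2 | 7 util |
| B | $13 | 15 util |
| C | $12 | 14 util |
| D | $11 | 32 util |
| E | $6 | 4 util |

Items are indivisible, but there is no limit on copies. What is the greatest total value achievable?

133 util

Best value-per-unit is A at 7/2, and filling with it alone uses cost 19×2=38. No mix of the others beats 19×7 = 133.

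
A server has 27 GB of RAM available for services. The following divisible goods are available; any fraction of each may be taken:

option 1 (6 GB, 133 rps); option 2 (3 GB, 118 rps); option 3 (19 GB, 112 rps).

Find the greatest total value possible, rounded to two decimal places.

357.11

Take in order of value per unit:
- option 2 (118/3 per unit): all 3 → value 118, running total 118.00
- option 1 (133/6 per unit): all 6 → value 133, running total 251.00
- option 3 (112/19 per unit): 18 of 19 → value 18×112/19 = 106.1053, running total 357.11
Total 357.11.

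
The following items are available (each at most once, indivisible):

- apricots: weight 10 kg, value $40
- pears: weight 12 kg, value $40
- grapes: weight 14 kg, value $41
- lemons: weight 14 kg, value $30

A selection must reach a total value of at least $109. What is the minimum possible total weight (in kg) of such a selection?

Subsets with value ≥ 109, sorted by total weight:
- apricots+pears+grapes: weight 36, value 121
- apricots+pears+lemons: weight 36, value 110
Minimum weight: 36 kg.

36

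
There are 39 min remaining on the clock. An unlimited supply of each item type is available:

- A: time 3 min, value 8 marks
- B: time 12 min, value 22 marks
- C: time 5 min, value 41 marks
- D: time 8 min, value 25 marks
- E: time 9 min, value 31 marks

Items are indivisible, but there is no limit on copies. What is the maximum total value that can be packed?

295 marks

Best value-per-unit is C at 41/5; filling with it alone gives 7×41 = 287.
Optimal mix: 1×A + 7×C → time 38, value 295.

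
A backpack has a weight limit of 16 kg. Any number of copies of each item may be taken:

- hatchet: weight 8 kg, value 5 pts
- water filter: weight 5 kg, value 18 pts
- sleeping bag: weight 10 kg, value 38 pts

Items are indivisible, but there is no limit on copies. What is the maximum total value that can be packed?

56 pts

Best value-per-unit is sleeping bag at 38/10; filling with it alone gives 1×38 = 38.
Optimal mix: 1×water filter + 1×sleeping bag → weight 15, value 56.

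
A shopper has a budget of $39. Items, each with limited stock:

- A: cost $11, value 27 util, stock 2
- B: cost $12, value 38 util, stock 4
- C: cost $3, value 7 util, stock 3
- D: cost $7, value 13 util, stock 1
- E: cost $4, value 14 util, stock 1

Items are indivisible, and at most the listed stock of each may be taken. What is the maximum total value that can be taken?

121 util

Top feasible selections:
- 3×B + 1×C: cost 39, value 121
- 1×A + 2×B + 1×E: cost 39, value 117
Best: 121 util.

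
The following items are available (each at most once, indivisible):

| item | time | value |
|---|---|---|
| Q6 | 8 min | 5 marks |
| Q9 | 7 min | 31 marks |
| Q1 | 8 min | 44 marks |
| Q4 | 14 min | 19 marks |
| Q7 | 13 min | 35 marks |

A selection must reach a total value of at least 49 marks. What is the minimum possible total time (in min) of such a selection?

15

Subsets with value ≥ 49, sorted by total time:
- Q9+Q1: time 15, value 75
- Q6+Q1: time 16, value 49
- Q9+Q7: time 20, value 66
Minimum time: 15 min.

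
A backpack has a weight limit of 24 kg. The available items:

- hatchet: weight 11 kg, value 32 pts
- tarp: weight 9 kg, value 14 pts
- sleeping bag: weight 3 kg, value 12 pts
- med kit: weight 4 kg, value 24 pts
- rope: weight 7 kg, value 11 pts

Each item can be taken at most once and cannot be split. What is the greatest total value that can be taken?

70 pts

Check high-value combinations within 24 kg:
- hatchet+tarp+med kit: weight 11+9+4=24, value 32+14+24=70
- hatchet+sleeping bag+med kit: weight 11+3+4=18, value 32+12+24=68
- hatchet+med kit+rope: weight 11+4+7=22, value 32+24+11=67
Best: 70 pts.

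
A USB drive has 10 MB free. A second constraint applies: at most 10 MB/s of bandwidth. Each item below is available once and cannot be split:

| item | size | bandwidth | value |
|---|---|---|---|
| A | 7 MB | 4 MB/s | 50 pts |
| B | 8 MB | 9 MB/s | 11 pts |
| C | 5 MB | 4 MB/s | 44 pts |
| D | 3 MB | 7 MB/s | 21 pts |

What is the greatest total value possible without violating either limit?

50 pts

Feasible sets respecting both limits:
- A: size 7, bandwidth 4, value 50
- C: size 5, bandwidth 4, value 44
- D: size 3, bandwidth 7, value 21
Best: 50 pts.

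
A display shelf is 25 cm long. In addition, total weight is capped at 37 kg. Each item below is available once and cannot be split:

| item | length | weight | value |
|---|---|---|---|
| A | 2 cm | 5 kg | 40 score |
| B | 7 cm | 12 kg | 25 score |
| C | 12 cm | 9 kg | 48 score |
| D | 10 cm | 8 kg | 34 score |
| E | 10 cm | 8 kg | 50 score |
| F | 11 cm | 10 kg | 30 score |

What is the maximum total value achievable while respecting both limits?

138 score

Feasible sets respecting both limits:
- A+C+E: length 24, weight 22, value 138
- A+D+E: length 22, weight 21, value 124
- A+C+D: length 24, weight 22, value 122
Best: 138 score.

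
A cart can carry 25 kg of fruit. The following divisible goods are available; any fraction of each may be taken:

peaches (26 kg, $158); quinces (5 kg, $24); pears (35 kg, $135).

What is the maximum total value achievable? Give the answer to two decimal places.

Take in order of value per unit:
- peaches (158/26 per unit): 25 of 26 → value 25×158/26 = 151.9231, running total 151.92
Total 151.92.

151.92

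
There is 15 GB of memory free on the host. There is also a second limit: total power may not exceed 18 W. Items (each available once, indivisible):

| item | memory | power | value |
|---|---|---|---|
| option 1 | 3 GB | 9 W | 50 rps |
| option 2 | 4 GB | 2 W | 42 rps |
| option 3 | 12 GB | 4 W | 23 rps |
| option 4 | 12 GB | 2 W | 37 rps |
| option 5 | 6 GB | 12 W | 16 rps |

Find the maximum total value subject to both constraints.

92 rps

Feasible sets respecting both limits:
- option 1+option 2: memory 7, power 11, value 92
- option 1+option 4: memory 15, power 11, value 87
- option 1+option 3: memory 15, power 13, value 73
Best: 92 rps.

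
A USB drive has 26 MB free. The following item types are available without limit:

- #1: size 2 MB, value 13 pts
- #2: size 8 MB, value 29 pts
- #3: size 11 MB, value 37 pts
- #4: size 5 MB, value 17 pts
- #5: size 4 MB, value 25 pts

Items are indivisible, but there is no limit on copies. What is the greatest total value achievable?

Best value-per-unit is #1 at 13/2, and filling with it alone uses size 13×2=26. No mix of the others beats 13×13 = 169.

169 pts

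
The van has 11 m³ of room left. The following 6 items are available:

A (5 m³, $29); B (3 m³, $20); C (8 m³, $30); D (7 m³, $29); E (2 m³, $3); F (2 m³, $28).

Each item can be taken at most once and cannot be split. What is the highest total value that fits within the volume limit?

This is a 0/1 knapsack; check combinations near the capacity.
- A+B+F: volume 5+3+2=10, value 29+20+28=77
- A+E+F: volume 5+2+2=9, value 29+3+28=60
- D+E+F: volume 7+2+2=11, value 29+3+28=60
- C+F: volume 8+2=10, value 30+28=58
- A+F: volume 5+2=7, value 29+28=57
Best: $77.

$77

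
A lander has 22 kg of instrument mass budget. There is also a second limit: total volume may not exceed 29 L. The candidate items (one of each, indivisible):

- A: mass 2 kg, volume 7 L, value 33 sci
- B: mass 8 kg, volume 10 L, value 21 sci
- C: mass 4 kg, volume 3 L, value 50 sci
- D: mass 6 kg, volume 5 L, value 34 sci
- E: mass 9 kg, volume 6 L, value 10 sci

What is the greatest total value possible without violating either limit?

138 sci

Feasible sets respecting both limits:
- A+B+C+D: mass 20, volume 25, value 138
- A+C+D+E: mass 21, volume 21, value 127
- A+C+D: mass 12, volume 15, value 117
- B+C+D: mass 18, volume 18, value 105
Best: 138 sci.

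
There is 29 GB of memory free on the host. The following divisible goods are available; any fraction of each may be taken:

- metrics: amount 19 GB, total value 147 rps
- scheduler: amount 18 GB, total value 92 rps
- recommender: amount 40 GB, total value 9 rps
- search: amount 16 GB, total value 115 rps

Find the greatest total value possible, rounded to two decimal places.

218.88

Take in order of value per unit:
- metrics (147/19 per unit): all 19 → value 147, running total 147.00
- search (115/16 per unit): 10 of 16 → value 10×115/16 = 71.8750, running total 218.88
Total 218.88.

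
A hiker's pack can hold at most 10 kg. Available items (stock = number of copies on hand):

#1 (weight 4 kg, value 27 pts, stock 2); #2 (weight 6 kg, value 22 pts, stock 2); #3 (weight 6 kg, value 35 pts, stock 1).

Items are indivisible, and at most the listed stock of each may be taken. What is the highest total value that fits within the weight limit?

Best selections within weight 10 and stock limits:
- 1×#1 + 1×#3: weight 10, value 62
- 2×#1: weight 8, value 54
- 1×#1 + 1×#2: weight 10, value 49
Best: 62 pts.

62 pts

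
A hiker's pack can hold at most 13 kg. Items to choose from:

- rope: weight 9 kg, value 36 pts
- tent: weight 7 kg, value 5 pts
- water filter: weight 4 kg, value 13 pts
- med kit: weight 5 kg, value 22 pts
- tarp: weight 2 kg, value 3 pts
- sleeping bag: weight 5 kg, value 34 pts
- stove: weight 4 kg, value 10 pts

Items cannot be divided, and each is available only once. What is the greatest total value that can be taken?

Check high-value combinations within 13 kg:
- med kit+tarp+sleeping bag: weight 5+2+5=12, value 22+3+34=59
- water filter+sleeping bag+stove: weight 4+5+4=13, value 13+34+10=57
- med kit+sleeping bag: weight 5+5=10, value 22+34=56
Best: 59 pts.

59 pts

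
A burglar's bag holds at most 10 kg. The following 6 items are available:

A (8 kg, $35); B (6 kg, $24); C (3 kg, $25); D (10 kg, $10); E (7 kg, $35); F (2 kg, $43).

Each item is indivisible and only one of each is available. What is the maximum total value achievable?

This is a 0/1 knapsack; check combinations near the capacity.
- E+F: weight 7+2=9, value 35+43=78
- A+F: weight 8+2=10, value 35+43=78
- C+F: weight 3+2=5, value 25+43=68
- B+F: weight 6+2=8, value 24+43=67
- C+E: weight 3+7=10, value 25+35=60
Best: $78.

$78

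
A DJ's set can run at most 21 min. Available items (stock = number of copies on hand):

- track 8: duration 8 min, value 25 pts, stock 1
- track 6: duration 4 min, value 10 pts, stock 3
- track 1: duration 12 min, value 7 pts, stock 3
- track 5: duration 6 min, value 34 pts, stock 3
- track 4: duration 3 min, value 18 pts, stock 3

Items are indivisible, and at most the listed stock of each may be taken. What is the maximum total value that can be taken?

122 pts

Top feasible selections:
- 2×track 5 + 3×track 4: duration 21, value 122
- 3×track 5 + 1×track 4: duration 21, value 120
- 2×track 5 + 2×track 4: duration 18, value 104
- 3×track 5: duration 18, value 102
Best: 122 pts.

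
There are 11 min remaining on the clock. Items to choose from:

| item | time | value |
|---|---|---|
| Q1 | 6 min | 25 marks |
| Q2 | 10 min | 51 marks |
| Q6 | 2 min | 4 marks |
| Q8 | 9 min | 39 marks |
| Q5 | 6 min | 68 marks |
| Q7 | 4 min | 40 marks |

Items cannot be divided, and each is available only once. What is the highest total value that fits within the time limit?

108 marks

Check high-value combinations within 11 min:
- Q5+Q7: time 6+4=10, value 68+40=108
- Q6+Q5: time 2+6=8, value 4+68=72
- Q5: time 6, value 68
- Q1+Q7: time 6+4=10, value 25+40=65
- Q2: time 10, value 51
Best: 108 marks.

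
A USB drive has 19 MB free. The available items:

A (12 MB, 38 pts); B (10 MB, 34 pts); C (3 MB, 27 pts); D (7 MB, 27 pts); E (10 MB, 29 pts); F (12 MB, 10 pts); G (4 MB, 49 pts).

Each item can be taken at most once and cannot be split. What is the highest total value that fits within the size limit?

114 pts

Check high-value combinations within 19 MB:
- A+C+G: size 12+3+4=19, value 38+27+49=114
- B+C+G: size 10+3+4=17, value 34+27+49=110
- C+E+G: size 3+10+4=17, value 27+29+49=105
- C+D+G: size 3+7+4=14, value 27+27+49=103
- A+G: size 12+4=16, value 38+49=87
Best: 114 pts.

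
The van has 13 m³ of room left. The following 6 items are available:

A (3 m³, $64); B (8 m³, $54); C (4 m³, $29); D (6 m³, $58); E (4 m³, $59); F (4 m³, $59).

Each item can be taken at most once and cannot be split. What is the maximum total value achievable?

This is a 0/1 knapsack; check combinations near the capacity.
- A+E+F: volume 3+4+4=11, value 64+59+59=182
- A+D+E: volume 3+6+4=13, value 64+58+59=181
- A+D+F: volume 3+6+4=13, value 64+58+59=181
- A+C+E: volume 3+4+4=11, value 64+29+59=152
- A+C+F: volume 3+4+4=11, value 64+29+59=152
Best: $182.

$182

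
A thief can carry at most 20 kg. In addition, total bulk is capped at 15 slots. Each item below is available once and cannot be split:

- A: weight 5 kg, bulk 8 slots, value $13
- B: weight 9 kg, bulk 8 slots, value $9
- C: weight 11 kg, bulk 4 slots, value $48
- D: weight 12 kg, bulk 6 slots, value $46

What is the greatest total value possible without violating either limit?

$61

Feasible sets respecting both limits:
- A+C: weight 16, bulk 12, value 61
- A+D: weight 17, bulk 14, value 59
- B+C: weight 20, bulk 12, value 57
- C: weight 11, bulk 4, value 48
Best: $61.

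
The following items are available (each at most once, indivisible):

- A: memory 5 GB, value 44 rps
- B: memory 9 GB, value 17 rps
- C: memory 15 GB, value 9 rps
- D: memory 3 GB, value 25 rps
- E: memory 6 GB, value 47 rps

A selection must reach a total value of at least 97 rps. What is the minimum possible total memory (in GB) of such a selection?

Subsets with value ≥ 97, sorted by total memory:
- A+D+E: memory 14, value 116
- A+B+E: memory 20, value 108
- A+B+D+E: memory 23, value 133
- A+C+E: memory 26, value 100
Minimum memory: 14 GB.

14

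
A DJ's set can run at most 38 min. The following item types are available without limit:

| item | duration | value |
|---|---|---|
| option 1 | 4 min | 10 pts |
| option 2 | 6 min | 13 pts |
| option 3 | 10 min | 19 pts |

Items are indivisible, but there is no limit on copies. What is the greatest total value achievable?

93 pts

Best value-per-unit is option 1 at 10/4; filling with it alone gives 9×10 = 90.
Optimal mix: 8×option 1 + 1×option 2 → duration 38, value 93.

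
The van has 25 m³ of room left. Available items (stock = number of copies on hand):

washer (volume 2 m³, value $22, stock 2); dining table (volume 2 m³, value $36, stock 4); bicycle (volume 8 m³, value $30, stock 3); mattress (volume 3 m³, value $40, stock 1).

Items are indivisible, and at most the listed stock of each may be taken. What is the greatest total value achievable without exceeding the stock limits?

$258

Best selections within volume 25 and stock limits:
- 2×washer + 4×dining table + 1×bicycle + 1×mattress: volume 23, value 258
- 1×washer + 4×dining table + 1×bicycle + 1×mattress: volume 21, value 236
- 2×washer + 4×dining table + 1×mattress: volume 15, value 228
- 2×washer + 3×dining table + 1×bicycle + 1×mattress: volume 21, value 222
Best: $258.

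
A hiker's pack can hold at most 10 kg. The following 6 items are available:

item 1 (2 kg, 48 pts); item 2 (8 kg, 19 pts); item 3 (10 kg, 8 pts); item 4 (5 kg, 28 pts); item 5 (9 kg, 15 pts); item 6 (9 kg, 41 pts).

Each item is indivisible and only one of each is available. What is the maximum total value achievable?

76 pts

This is a 0/1 knapsack; check combinations near the capacity.
- item 1+item 4: weight 2+5=7, value 48+28=76
- item 1+item 2: weight 2+8=10, value 48+19=67
- item 1: weight 2, value 48
- item 6: weight 9, value 41
Best: 76 pts.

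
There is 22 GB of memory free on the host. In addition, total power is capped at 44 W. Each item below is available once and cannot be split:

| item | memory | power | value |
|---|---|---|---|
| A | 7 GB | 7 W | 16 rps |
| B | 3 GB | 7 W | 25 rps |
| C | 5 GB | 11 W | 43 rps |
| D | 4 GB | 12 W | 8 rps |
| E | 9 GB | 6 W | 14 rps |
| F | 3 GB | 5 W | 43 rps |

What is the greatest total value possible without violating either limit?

135 rps

Feasible sets respecting both limits:
- A+B+C+D+F: memory 22, power 42, value 135
- A+B+C+F: memory 18, power 30, value 127
- B+C+E+F: memory 20, power 29, value 125
Best: 135 rps.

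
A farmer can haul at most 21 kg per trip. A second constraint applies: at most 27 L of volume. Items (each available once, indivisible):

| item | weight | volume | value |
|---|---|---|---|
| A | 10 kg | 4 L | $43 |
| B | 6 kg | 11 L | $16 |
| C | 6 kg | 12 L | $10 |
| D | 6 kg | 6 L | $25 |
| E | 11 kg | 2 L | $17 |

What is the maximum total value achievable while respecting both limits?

$68

Feasible sets respecting both limits:
- A+D: weight 16, volume 10, value 68
- A+E: weight 21, volume 6, value 60
- A+B: weight 16, volume 15, value 59
- A+C: weight 16, volume 16, value 53
Best: $68.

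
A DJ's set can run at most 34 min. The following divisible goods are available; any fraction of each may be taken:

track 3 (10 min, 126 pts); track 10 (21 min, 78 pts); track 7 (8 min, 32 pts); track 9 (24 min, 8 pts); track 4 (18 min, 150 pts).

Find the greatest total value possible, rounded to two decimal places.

300.00

Take in order of value per unit:
- track 3 (126/10 per unit): all 10 → value 126, running total 126.00
- track 4 (150/18 per unit): all 18 → value 150, running total 276.00
- track 7 (32/8 per unit): 6 of 8 → value 6×32/8 = 24.0000, running total 300.00
Total 300.00.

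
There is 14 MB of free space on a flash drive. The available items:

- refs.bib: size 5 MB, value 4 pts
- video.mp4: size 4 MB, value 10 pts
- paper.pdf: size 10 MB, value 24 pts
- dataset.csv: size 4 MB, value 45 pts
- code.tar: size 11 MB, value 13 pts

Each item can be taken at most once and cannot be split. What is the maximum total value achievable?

This is a 0/1 knapsack; check combinations near the capacity.
- paper.pdf+dataset.csv: size 10+4=14, value 24+45=69
- refs.bib+video.mp4+dataset.csv: size 5+4+4=13, value 4+10+45=59
- video.mp4+dataset.csv: size 4+4=8, value 10+45=55
Best: 69 pts.

69 pts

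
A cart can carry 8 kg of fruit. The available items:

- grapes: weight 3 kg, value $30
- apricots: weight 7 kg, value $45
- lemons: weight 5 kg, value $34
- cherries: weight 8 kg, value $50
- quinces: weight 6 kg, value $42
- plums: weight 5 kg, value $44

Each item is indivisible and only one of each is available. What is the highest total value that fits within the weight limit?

Check high-value combinations within 8 kg:
- grapes+plums: weight 3+5=8, value 30+44=74
- grapes+lemons: weight 3+5=8, value 30+34=64
- cherries: weight 8, value 50
Best: $74.

$74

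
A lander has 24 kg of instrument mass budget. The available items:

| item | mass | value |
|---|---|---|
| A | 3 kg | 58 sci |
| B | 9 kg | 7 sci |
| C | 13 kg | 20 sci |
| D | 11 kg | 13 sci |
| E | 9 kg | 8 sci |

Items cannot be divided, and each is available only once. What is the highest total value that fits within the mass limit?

79 sci

This is a 0/1 knapsack; check combinations near the capacity.
- A+D+E: mass 3+11+9=23, value 58+13+8=79
- A+C: mass 3+13=16, value 58+20=78
- A+B+D: mass 3+9+11=23, value 58+7+13=78
Best: 79 sci.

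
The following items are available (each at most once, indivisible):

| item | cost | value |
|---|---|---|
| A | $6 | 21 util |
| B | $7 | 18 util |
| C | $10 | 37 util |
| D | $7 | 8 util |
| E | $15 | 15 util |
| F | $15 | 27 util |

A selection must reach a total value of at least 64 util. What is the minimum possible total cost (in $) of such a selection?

23

Subsets with value ≥ 64, sorted by total cost:
- A+B+C: cost 23, value 76
- A+C+D: cost 23, value 66
- C+F: cost 25, value 64
- A+B+F: cost 28, value 66
Minimum cost: 23 $.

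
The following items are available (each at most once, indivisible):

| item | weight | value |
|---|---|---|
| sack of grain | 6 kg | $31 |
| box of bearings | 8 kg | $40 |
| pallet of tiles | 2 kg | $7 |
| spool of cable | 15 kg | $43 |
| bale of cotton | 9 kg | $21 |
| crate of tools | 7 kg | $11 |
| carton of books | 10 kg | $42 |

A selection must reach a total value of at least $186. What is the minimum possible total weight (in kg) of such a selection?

55

Subsets with value ≥ 186, sorted by total weight:
- sack of grain+box of bearings+spool of cable+bale of cotton+crate of tools+carton of books: weight 55, value 188
- sack of grain+box of bearings+pallet of tiles+spool of cable+bale of cotton+crate of tools+carton of books: weight 57, value 195
Minimum weight: 55 kg.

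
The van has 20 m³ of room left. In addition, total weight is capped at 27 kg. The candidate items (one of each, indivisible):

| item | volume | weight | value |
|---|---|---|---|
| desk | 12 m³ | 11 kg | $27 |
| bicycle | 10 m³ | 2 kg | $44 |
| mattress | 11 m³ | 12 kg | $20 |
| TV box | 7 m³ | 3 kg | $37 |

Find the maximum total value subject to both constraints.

$81

Feasible sets respecting both limits:
- bicycle+TV box: volume 17, weight 5, value 81
- desk+TV box: volume 19, weight 14, value 64
- mattress+TV box: volume 18, weight 15, value 57
Best: $81.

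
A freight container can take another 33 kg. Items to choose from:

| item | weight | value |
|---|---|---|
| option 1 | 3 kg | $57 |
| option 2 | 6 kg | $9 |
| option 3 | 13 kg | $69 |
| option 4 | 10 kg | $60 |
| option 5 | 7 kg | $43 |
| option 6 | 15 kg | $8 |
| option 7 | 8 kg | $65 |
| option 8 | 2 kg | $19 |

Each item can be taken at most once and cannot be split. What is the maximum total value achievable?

Check high-value combinations within 33 kg:
- option 1+option 3+option 5+option 7+option 8: weight 3+13+7+8+2=33, value 57+69+43+65+19=253
- option 1+option 4+option 5+option 7+option 8: weight 3+10+7+8+2=30, value 57+60+43+65+19=244
- option 1+option 3+option 5+option 7: weight 3+13+7+8=31, value 57+69+43+65=234
- option 1+option 3+option 4+option 5: weight 3+13+10+7=33, value 57+69+60+43=229
- option 1+option 4+option 5+option 7: weight 3+10+7+8=28, value 57+60+43+65=225
Best: $253.

$253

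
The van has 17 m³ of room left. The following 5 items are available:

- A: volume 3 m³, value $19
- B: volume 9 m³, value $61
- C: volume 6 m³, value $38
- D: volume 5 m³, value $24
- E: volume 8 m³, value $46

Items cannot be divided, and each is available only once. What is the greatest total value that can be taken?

$107

Check high-value combinations within 17 m³:
- B+E: volume 9+8=17, value 61+46=107
- A+B+D: volume 3+9+5=17, value 19+61+24=104
- A+C+E: volume 3+6+8=17, value 19+38+46=103
- B+C: volume 9+6=15, value 61+38=99
Best: $107.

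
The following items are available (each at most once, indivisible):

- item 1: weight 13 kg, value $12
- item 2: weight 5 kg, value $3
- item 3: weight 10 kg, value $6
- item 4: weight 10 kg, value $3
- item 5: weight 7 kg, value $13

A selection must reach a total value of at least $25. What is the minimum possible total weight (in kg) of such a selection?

Subsets with value ≥ 25, sorted by total weight:
- item 1+item 5: weight 20, value 25
- item 1+item 2+item 5: weight 25, value 28
Minimum weight: 20 kg.

20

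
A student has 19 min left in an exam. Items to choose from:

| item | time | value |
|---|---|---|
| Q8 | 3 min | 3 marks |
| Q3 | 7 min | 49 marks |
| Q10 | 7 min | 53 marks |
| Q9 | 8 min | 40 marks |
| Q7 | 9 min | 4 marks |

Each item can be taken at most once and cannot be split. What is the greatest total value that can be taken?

105 marks

This is a 0/1 knapsack; check combinations near the capacity.
- Q8+Q3+Q10: time 3+7+7=17, value 3+49+53=105
- Q3+Q10: time 7+7=14, value 49+53=102
- Q8+Q10+Q9: time 3+7+8=18, value 3+53+40=96
- Q10+Q9: time 7+8=15, value 53+40=93
- Q8+Q3+Q9: time 3+7+8=18, value 3+49+40=92
Best: 105 marks.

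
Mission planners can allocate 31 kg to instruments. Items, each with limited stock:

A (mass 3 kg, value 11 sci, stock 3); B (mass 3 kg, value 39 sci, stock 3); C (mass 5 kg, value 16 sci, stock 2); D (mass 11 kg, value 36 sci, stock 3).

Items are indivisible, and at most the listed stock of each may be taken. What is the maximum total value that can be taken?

Top feasible selections:
- 2×A + 3×B + 1×C + 1×D: mass 31, value 191
- 3×B + 2×D: mass 31, value 189
- 3×A + 3×B + 1×D: mass 29, value 186
Best: 191 sci.

191 sci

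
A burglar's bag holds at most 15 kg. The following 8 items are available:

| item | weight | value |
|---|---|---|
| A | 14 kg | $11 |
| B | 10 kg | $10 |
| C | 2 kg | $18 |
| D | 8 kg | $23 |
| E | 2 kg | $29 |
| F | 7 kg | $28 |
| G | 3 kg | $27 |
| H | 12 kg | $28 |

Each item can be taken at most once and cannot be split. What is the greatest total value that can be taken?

Check high-value combinations within 15 kg:
- C+E+F+G: weight 2+2+7+3=14, value 18+29+28+27=102
- C+D+E+G: weight 2+8+2+3=15, value 18+23+29+27=97
- E+F+G: weight 2+7+3=12, value 29+28+27=84
- D+E+G: weight 8+2+3=13, value 23+29+27=79
Best: $102.

$102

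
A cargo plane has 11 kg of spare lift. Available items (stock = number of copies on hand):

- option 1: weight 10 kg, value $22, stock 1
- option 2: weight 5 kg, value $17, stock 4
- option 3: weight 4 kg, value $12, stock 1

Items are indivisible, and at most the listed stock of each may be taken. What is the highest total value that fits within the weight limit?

Top feasible selections:
- 2×option 2: weight 10, value 34
- 1×option 2 + 1×option 3: weight 9, value 29
- 1×option 1: weight 10, value 22
- 1×option 2: weight 5, value 17
Best: $34.

$34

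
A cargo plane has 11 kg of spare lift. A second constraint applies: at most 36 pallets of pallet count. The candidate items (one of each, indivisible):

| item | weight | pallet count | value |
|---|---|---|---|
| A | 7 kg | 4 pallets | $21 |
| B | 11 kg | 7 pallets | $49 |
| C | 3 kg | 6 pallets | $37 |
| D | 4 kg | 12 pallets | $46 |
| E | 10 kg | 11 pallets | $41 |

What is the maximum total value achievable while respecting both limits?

Feasible sets respecting both limits:
- C+D: weight 7, pallet count 18, value 83
- A+D: weight 11, pallet count 16, value 67
- A+C: weight 10, pallet count 10, value 58
Best: $83.

$83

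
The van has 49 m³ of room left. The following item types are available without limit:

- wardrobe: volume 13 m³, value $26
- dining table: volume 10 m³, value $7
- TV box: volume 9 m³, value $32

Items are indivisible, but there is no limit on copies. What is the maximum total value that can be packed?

$160

Best value-per-unit is TV box at 32/9, and filling with it alone uses volume 5×9=45. No mix of the others beats 5×32 = 160.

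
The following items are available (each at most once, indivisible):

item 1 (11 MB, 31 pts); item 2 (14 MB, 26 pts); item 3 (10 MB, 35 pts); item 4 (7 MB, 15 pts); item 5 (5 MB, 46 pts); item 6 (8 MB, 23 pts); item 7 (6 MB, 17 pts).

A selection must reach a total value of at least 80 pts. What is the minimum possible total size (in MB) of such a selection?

15

Subsets with value ≥ 80, sorted by total size:
- item 3+item 5: size 15, value 81
- item 5+item 6+item 7: size 19, value 86
Minimum size: 15 MB.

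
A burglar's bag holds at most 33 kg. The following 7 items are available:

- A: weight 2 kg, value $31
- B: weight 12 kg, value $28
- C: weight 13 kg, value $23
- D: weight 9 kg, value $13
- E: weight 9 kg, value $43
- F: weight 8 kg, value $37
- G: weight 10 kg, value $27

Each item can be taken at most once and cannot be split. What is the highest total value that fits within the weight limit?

Check high-value combinations within 33 kg:
- A+B+E+F: weight 2+12+9+8=31, value 31+28+43+37=139
- A+E+F+G: weight 2+9+8+10=29, value 31+43+37+27=138
- A+C+E+F: weight 2+13+9+8=32, value 31+23+43+37=134
Best: $139.

$139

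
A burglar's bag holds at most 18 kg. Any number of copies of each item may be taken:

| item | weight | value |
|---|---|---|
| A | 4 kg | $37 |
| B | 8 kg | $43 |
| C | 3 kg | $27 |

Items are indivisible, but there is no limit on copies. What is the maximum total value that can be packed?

$165

Best value-per-unit is A at 37/4; filling with it alone gives 4×37 = 148.
Optimal mix: 3×A + 2×C → weight 18, value 165.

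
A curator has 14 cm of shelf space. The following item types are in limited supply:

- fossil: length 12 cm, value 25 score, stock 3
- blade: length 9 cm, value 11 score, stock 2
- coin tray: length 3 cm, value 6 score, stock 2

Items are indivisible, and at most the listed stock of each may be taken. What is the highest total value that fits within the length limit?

Top feasible selections:
- 1×fossil: length 12, value 25
- 1×blade + 1×coin tray: length 12, value 17
- 2×coin tray: length 6, value 12
Best: 25 score.

25 score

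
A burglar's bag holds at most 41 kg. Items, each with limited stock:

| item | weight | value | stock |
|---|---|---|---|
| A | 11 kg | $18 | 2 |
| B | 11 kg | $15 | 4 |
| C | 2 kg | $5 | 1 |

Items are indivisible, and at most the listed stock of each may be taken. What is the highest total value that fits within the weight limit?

$56

Best selections within weight 41 and stock limits:
- 2×A + 1×B + 1×C: weight 35, value 56
- 1×A + 2×B + 1×C: weight 35, value 53
- 2×A + 1×B: weight 33, value 51
- 3×B + 1×C: weight 35, value 50
Best: $56.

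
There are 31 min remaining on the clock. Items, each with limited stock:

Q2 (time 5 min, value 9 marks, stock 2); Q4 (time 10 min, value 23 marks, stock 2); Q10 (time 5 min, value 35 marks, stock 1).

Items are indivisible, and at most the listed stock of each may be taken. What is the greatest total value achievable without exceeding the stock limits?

Top feasible selections:
- 1×Q2 + 2×Q4 + 1×Q10: time 30, value 90
- 2×Q4 + 1×Q10: time 25, value 81
- 2×Q2 + 1×Q4 + 1×Q10: time 25, value 76
- 1×Q2 + 1×Q4 + 1×Q10: time 20, value 67
Best: 90 marks.

90 marks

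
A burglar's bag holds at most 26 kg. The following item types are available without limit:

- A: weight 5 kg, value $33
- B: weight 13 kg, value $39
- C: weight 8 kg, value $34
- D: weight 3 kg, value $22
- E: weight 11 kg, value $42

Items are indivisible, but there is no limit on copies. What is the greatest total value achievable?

$187

Best value-per-unit is D at 22/3; filling with it alone gives 8×22 = 176.
Optimal mix: 1×A + 7×D → weight 26, value 187.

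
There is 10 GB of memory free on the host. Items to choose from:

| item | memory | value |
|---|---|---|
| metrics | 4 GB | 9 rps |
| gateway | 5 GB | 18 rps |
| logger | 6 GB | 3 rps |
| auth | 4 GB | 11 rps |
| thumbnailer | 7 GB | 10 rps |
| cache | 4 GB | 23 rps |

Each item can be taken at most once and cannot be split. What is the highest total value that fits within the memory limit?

41 rps

Check high-value combinations within 10 GB:
- gateway+cache: memory 5+4=9, value 18+23=41
- auth+cache: memory 4+4=8, value 11+23=34
- metrics+cache: memory 4+4=8, value 9+23=32
- gateway+auth: memory 5+4=9, value 18+11=29
- metrics+gateway: memory 4+5=9, value 9+18=27
Best: 41 rps.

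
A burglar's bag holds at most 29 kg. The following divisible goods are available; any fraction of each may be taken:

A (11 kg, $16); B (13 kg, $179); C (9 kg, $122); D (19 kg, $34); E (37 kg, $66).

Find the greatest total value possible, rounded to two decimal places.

Take in order of value per unit:
- B (179/13 per unit): all 13 → value 179, running total 179.00
- C (122/9 per unit): all 9 → value 122, running total 301.00
- D (34/19 per unit): 7 of 19 → value 7×34/19 = 12.5263, running total 313.53
Total 313.53.

313.53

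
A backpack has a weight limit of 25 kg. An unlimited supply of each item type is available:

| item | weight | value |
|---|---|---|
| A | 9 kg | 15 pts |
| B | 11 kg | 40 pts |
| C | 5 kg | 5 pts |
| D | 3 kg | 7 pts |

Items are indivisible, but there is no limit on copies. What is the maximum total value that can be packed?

Best value-per-unit is B at 40/11; filling with it alone gives 2×40 = 80.
Optimal mix: 2×B + 1×D → weight 25, value 87.

87 pts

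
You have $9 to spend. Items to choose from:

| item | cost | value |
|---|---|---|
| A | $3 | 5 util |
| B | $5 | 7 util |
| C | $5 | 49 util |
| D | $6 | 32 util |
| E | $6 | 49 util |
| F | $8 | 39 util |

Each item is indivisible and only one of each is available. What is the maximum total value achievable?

This is a 0/1 knapsack; check combinations near the capacity.
- A+C: cost 3+5=8, value 5+49=54
- A+E: cost 3+6=9, value 5+49=54
- C: cost 5, value 49
Best: 54 util.

54 util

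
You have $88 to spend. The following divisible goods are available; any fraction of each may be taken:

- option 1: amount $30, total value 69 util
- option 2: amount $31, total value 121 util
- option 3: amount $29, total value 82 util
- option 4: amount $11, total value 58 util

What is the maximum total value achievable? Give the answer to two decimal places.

300.10

Take in order of value per unit:
- option 4 (58/11 per unit): all 11 → value 58, running total 58.00
- option 2 (121/31 per unit): all 31 → value 121, running total 179.00
- option 3 (82/29 per unit): all 29 → value 82, running total 261.00
- option 1 (69/30 per unit): 17 of 30 → value 17×69/30 = 39.1000, running total 300.10
Total 300.10.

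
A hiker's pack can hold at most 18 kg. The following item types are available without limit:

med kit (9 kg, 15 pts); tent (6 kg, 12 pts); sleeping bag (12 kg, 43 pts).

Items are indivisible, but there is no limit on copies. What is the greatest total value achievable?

55 pts

Best value-per-unit is sleeping bag at 43/12; filling with it alone gives 1×43 = 43.
Optimal mix: 1×tent + 1×sleeping bag → weight 18, value 55.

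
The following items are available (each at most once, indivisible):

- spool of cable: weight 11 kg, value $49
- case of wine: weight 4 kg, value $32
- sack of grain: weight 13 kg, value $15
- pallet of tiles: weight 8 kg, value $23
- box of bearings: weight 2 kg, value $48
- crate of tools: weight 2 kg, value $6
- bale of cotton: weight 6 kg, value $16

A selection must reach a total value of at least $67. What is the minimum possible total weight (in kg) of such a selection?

6

Subsets with value ≥ 67, sorted by total weight:
- case of wine+box of bearings: weight 6, value 80
- case of wine+box of bearings+crate of tools: weight 8, value 86
- pallet of tiles+box of bearings: weight 10, value 71
Minimum weight: 6 kg.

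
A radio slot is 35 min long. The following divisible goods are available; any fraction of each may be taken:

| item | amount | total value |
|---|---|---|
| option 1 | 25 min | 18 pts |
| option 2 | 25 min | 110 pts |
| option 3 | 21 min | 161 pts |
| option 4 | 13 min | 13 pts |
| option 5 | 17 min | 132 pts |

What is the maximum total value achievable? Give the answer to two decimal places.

Take in order of value per unit:
- option 5 (132/17 per unit): all 17 → value 132, running total 132.00
- option 3 (161/21 per unit): 18 of 21 → value 18×161/21 = 138.0000, running total 270.00
Total 270.00.

270.00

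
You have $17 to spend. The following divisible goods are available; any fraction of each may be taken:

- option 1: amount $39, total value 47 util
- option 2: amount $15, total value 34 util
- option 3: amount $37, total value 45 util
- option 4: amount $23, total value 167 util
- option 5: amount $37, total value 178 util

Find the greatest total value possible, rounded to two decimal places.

123.43

Take in order of value per unit:
- option 4 (167/23 per unit): 17 of 23 → value 17×167/23 = 123.4348, running total 123.43
Total 123.43.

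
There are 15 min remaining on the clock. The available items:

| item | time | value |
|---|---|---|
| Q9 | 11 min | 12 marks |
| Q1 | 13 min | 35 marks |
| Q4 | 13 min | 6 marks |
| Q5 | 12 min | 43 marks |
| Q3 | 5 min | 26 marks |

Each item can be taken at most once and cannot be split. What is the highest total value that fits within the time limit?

43 marks

Check high-value combinations within 15 min:
- Q5: time 12, value 43
- Q1: time 13, value 35
- Q3: time 5, value 26
- Q9: time 11, value 12
Best: 43 marks.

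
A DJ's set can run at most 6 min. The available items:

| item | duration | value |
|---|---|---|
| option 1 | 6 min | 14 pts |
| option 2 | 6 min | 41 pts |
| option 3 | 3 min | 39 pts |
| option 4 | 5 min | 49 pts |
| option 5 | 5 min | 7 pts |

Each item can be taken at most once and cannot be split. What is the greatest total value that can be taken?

Check high-value combinations within 6 min:
- option 4: duration 5, value 49
- option 2: duration 6, value 41
- option 3: duration 3, value 39
- option 1: duration 6, value 14
- option 5: duration 5, value 7
Best: 49 pts.

49 pts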